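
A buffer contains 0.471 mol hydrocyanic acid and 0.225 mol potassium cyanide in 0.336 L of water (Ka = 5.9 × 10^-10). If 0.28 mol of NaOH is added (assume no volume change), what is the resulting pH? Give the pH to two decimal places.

OH- converts HCN to CN-: HCN → 0.191 mol, CN- → 0.505 mol.
pKa = −log(5.9 × 10^-10) = 9.229
pH = pKa + log(n_CN-/n_HCN) = 9.229 + log(0.505/0.191) = 9.229 + (+0.422)

pH = 9.65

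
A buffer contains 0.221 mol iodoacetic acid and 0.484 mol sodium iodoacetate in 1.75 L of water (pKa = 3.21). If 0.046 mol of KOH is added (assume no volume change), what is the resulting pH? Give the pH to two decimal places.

After neutralization: n(ICH2COOH) = 0.175 mol, n(ICH2COO-) = 0.53 mol.
pH = pKa + log([A⁻]/[HA]) = 3.21 + log(0.53/0.175) = 3.21 +0.481

pH = 3.69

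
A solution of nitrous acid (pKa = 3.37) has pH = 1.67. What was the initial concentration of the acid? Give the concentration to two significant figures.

C₀ = 1.1 M

[H+] = 10^(-1.67) = 2.14 × 10^-2 M = x
Ka = 10^(−3.37) = 4.27 × 10^-4
Ka = x²/(C₀ − x) ⇒ C₀ = x + x²/Ka
C₀ = 2.14 × 10^-2 + (2.14 × 10^-2)²/(4.27 × 10^-4) = 1.09 M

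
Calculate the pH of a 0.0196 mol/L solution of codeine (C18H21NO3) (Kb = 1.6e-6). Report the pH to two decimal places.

pH = 10.25

C18H21NO3 + H2O ⇌ C18H22NO3+ + OH-
Kb = x²/(0.0196 − x) = 1.6 × 10^-6
Neglecting x in the denominator: x = √(1.6 × 10^-6 × 0.0196) = 1.77 × 10^-4 M
pOH = −log(1.77 × 10^-4) = 3.75; pH = 14.00 − 3.75 = 10.25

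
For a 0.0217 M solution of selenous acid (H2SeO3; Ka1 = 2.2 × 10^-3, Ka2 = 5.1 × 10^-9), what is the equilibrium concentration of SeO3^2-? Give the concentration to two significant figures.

First ionization gives [H+] ≈ [HSeO3-] = 5.90 × 10^-3 M.
Second step: Ka2 = [H+][SeO3^2-]/[HSeO3-] ≈ [SeO3^2-] (since [H+] ≈ [HSeO3-]).
So [SeO3^2-] ≈ Ka2.

5.1 × 10^-9 M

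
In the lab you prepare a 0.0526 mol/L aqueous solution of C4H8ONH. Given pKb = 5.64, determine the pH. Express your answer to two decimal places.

C4H8ONH + H2O ⇌ C4H8ONH2+ + OH-
Kb = 10^(−5.64) = 2.29 × 10^-6
From the ICE table, Kb = x²/(0.0526 − x) = 2.29 × 10^-6.
Since Kb ≪ C₀, x ≈ √(Kb·C₀) = 3.47 × 10^-4 M.
pOH = 3.46, so pH = 14.00 − pOH = 10.54

pH = 10.54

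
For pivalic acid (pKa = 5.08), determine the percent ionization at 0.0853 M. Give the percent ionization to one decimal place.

1.0%

(CH3)3CCOOH ⇌ (CH3)3CCOO- + H+; let x = [H+] at equilibrium.
Ka = 10^(−5.08) = 8.32 × 10^-6
x ≈ √(Ka·C₀) = √(8.32 × 10^-6 × 0.0853) = 8.42 × 10^-4 M
Fraction ionized = 8.42 × 10^-4 / 0.0853 = 0.0099 → 1.0%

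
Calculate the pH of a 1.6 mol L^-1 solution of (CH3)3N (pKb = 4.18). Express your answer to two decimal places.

pH = 12.01

(CH3)3N + H2O ⇌ (CH3)3NH+ + OH-
Kb = 10^(−4.18) = 6.61 × 10^-5
Kb = x²/(1.6 − x) = 6.61 × 10^-5
Neglecting x in the denominator: x = √(6.61 × 10^-5 × 1.6) = 1.03 × 10^-2 M
(x/C₀ = 0.64% < 5%, so the approximation holds.)
pOH = −log(1.03 × 10^-2) = 1.99; pH = 14.00 − 1.99 = 12.01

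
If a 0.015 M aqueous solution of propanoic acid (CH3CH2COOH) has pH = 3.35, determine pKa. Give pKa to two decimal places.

[H+] = 10^(-3.35) = 4.47 × 10^-4 M
At equilibrium [HA] = 0.015 − 4.47 × 10^-4 = 1.46 × 10^-2 M
Ka = [H+][A-]/[HA] = (4.47 × 10^-4)² / 1.46 × 10^-2 = 1.37 × 10^-5
pKa = -log(1.37 × 10^-5) = 4.86

pKa = 4.86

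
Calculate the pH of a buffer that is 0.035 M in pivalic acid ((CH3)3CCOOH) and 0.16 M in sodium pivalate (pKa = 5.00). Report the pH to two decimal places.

pH = 5.66

pH = pKa + log([A⁻]/[HA]) = 5.00 + log(0.16/0.035)
pH = 5.00 + (+0.660) = 5.66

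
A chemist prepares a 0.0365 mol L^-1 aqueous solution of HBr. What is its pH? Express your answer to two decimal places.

HBr is a strong acid and dissociates completely, so [H+] = 0.0365 M.
pH = -log(0.0365) = 1.44

pH = 1.44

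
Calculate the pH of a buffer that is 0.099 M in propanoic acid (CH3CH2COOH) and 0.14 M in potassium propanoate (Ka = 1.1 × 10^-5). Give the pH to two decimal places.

pKa = −log(1.1 × 10^-5) = 4.959
pH = pKa + log([A⁻]/[HA]) = 4.959 + log(0.14/0.099)
pH = 4.959 + (+0.150) = 5.11

pH = 5.11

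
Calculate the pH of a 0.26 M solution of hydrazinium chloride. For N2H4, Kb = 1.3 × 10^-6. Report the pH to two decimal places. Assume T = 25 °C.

pH = 4.35

N2H5+ is the conjugate acid of the weak base N2H4.
Ka = Kw/Kb = 1.0×10^-14 / 1.3 × 10^-6 = 7.69 × 10^-9
From the ICE table, Ka = x²/(0.26 − x) = 7.69 × 10^-9.
Neglecting x in the denominator: x = √(7.69 × 10^-9 × 0.26) = 4.47 × 10^-5 M
pH = −log[H+] = −log(4.47 × 10^-5) = 4.35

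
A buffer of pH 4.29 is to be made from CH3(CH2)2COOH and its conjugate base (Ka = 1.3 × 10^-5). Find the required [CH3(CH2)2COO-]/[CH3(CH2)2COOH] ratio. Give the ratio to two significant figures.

pKa = -log(1.3 × 10^-5) = 4.886
pH = pKa + log(r) ⇒ log(r) = 4.29 − 4.886 = -0.596
r = [CH3(CH2)2COO-]/[CH3(CH2)2COOH] = 10^(-0.596) = 0.254

ratio = 0.25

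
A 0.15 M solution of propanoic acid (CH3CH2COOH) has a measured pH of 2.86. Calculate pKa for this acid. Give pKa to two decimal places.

pKa = 4.89

[H+] = 10^(-2.86) = 1.38 × 10^-3 M
At equilibrium [HA] = 0.15 − 1.38 × 10^-3 = 1.49 × 10^-1 M
Ka = [H+][A-]/[HA] = (1.38 × 10^-3)² / 1.49 × 10^-1 = 1.28 × 10^-5
pKa = -log(1.28 × 10^-5) = 4.89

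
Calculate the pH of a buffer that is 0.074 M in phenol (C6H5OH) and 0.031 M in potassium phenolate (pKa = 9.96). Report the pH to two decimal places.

Henderson–Hasselbalch: pH = pKa + log([C6H5O-]/[C6H5OH]) = 9.96 + log(0.031/0.074)
pH = 9.96 + (-0.378) = 9.58

pH = 9.58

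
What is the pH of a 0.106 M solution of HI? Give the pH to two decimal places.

HI is a strong acid and dissociates completely, so [H+] = 0.106 M.
pH = -log(0.106) = 0.97

pH = 0.97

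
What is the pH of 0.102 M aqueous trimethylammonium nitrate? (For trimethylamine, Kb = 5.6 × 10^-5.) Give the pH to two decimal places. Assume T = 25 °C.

pH = 5.37

(CH3)3NH+ is the conjugate acid of the weak base (CH3)3N.
Ka = Kw/Kb = 1.0×10^-14 / 5.6 × 10^-5 = 1.79 × 10^-10
From the ICE table, Ka = [H+]²/(0.102 − [H+]) = 1.79 × 10^-10.
Since Ka ≪ C₀, [H+] ≈ √(Ka·C₀) = 4.27 × 10^-6 M.
Check: 0.0042% ionized — well under 5%, approximation valid.
pH = −log(4.27 × 10^-6) = 5.37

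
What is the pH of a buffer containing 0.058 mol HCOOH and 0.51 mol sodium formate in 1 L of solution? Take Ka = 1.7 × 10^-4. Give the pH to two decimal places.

pH = 4.71

pKa = −log(1.7 × 10^-4) = 3.770
Using pH = pKa + log([base]/[acid]) with [base]/[acid] = 0.51/0.058:
pH = 3.770 + (+0.944) = 4.71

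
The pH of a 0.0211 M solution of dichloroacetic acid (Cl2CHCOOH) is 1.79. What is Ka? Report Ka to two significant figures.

Ka = 5.4 × 10^-2

[H+] = 10^(-1.79) = 1.62 × 10^-2 M
At equilibrium [HA] = 0.0211 − 1.62 × 10^-2 = 4.90 × 10^-3 M
Ka = [H+][A-]/[HA] = (1.62 × 10^-2)² / 4.90 × 10^-3 = 5.4 × 10^-2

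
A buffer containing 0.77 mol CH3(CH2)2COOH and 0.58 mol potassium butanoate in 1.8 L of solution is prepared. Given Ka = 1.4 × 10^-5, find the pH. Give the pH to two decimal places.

pH = 4.73

pKa = −log(1.4 × 10^-5) = 4.854
Using pH = pKa + log([base]/[acid]) with [base]/[acid] = 0.58/0.77:
pH = 4.854 + (-0.123) = 4.73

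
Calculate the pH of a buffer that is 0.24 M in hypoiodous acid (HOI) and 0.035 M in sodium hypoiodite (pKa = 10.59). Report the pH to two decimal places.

Using pH = pKa + log([base]/[acid]) with [base]/[acid] = 0.035/0.24:
pH = 10.59 + (-0.836) = 9.75

pH = 9.75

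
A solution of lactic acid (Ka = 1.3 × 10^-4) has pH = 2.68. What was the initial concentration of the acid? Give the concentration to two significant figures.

[H+] = 10^(-2.68) = 2.09 × 10^-3 M = x
Ka = x²/(C₀ − x) ⇒ C₀ = x + x²/Ka
C₀ = 2.09 × 10^-3 + (2.09 × 10^-3)²/(1.3 × 10^-4) = 3.57 × 10^-2 M

C₀ = 3.6 × 10^-2 M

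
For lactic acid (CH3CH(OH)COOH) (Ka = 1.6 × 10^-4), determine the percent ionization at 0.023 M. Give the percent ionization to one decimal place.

CH3CH(OH)COOH ⇌ CH3CH(OH)COO- + H+; let x = [H+] at equilibrium.
Ka = x²/(C₀ − x); solving the quadratic gives x = 1.84 × 10^-3 M.
Fraction ionized = 1.84 × 10^-3 / 0.023 = 0.0800 → 8.0%

8.0%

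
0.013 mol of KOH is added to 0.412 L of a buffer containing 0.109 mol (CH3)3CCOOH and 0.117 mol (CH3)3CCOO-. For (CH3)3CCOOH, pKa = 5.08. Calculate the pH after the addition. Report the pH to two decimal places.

pH = 5.21

OH- converts (CH3)3CCOOH to (CH3)3CCOO-: (CH3)3CCOOH → 0.096 mol, (CH3)3CCOO- → 0.13 mol.
pH = pKa + log(n_(CH3)3CCOO-/n_(CH3)3CCOOH) = 5.08 + log(0.13/0.096) = 5.08 + (+0.132)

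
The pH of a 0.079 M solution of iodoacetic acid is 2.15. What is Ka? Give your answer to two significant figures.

Ka = 7.0 × 10^-4

[H+] = 10^(-2.15) = 7.08 × 10^-3 M
At equilibrium [HA] = 0.079 − 7.08 × 10^-3 = 7.19 × 10^-2 M
Ka = [H+][A-]/[HA] = (7.08 × 10^-3)² / 7.19 × 10^-2 = 7.0 × 10^-4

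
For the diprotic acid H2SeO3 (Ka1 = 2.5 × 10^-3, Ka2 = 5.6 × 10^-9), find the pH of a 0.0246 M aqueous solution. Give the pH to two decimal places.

pH = 2.17

Since Ka1 ≫ Ka2, the first ionization dominates [H+].
Ka1 = x²/(0.0246 − x) = 2.5 × 10^-3
Solving the quadratic: x = (−Ka1 + √(Ka1² + 4·Ka1·C₀))/2 = 6.69 × 10^-3 M
pH = −log(6.69 × 10^-3) = 2.17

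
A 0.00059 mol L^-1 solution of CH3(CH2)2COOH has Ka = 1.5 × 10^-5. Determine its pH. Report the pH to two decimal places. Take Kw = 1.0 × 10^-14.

CH3(CH2)2COOH ⇌ CH3(CH2)2COO- + H+
Ka = [H+]²/(0.00059 − [H+]) = 1.5 × 10^-5
[H+] is not negligible relative to C₀; solve [H+]² + 1.5e-05·[H+] − 8.85e-09 = 0.
[H+] = (−Ka + √(Ka² + 4·Ka·C₀))/2 = 8.69 × 10^-5 M
pH = −log[H+] = −log(8.69 × 10^-5) = 4.06

pH = 4.06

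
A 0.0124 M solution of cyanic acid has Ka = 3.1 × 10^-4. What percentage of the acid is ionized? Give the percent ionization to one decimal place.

14.6%

HOCN ⇌ OCN- + H+; let x = [H+] at equilibrium.
Ka = x²/(C₀ − x); solving the quadratic gives x = 1.81 × 10^-3 M.
% ionization = x/C₀ × 100% = 1.81 × 10^-3/0.0124 × 100% = 14.6%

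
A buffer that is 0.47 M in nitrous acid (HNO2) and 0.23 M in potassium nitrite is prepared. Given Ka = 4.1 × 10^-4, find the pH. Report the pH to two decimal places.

pKa = −log(4.1 × 10^-4) = 3.387
Using pH = pKa + log([base]/[acid]) with [base]/[acid] = 0.23/0.47:
pH = 3.387 + (-0.310) = 3.08

pH = 3.08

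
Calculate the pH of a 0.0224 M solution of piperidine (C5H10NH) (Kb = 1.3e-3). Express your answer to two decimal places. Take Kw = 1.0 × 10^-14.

pH = 11.68

C5H10NH + H2O ⇌ C5H10NH2+ + OH-
Kb = [OH-]²/(0.0224 − [OH-]) = 1.3 × 10^-3
The 5% rule fails; solving [OH-]² + Kb·[OH-] − Kb·C₀ = 0 exactly:
[OH-] = [−0.0013 + √(0.0013² + 0.000116)]/2 = 4.79 × 10^-3 M
pOH = 2.32, so pH = 14.00 − pOH = 11.68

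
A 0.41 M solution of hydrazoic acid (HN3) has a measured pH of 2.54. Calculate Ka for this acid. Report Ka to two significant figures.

Ka = 2.0 × 10^-5

[H+] = 10^(-2.54) = 2.88 × 10^-3 M
At equilibrium [HA] = 0.41 − 2.88 × 10^-3 = 4.07 × 10^-1 M
Ka = [H+][A-]/[HA] = (2.88 × 10^-3)² / 4.07 × 10^-1 = 2.0 × 10^-5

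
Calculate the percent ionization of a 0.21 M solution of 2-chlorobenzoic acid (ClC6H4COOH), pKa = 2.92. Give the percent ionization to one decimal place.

7.3%

ClC6H4COOH ⇌ ClC6H4COO- + H+; let x = [H+] at equilibrium.
Ka = 10^(−2.92) = 1.20 × 10^-3
Solve x² + 0.0012x − 0.000252 = 0 → x = 1.53 × 10^-2 M
Fraction ionized = 1.53 × 10^-2 / 0.21 = 0.0729 → 7.3%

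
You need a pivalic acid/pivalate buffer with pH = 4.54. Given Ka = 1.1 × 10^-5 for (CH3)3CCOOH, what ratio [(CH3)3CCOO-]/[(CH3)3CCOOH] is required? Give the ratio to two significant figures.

ratio = 0.38

pKa = -log(1.1 × 10^-5) = 4.959
pH = pKa + log(r) ⇒ log(r) = 4.54 − 4.959 = -0.419
r = [(CH3)3CCOO-]/[(CH3)3CCOOH] = 10^(-0.419) = 0.381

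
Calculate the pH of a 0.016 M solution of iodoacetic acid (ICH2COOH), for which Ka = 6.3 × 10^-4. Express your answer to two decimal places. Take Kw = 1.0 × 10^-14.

ICH2COOH ⇌ ICH2COO- + H+
Ka = [H+]²/(0.016 − [H+]) = 6.3 × 10^-4
Here C₀/Ka ≈ 25.4, so the small-[H+] approximation fails. Use the quadratic:
[H+] = [−0.00063 + √(0.00063² + 4.03e-05)]/2 = 2.88 × 10^-3 M
pH = −log[H+] = −log(2.88 × 10^-3) = 2.54

pH = 2.54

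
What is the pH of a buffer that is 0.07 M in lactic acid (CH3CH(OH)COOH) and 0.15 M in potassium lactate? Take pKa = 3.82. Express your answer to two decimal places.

Using pH = pKa + log([base]/[acid]) with [base]/[acid] = 0.15/0.07:
pH = 3.82 + (+0.331) = 4.15

pH = 4.15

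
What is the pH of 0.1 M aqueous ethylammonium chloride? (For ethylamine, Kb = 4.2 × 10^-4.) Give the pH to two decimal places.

C2H5NH3+ is the conjugate acid of the weak base C2H5NH2.
Ka = Kw/Kb = 1.0×10^-14 / 4.2 × 10^-4 = 2.38 × 10^-11
From the ICE table, Ka = x²/(0.1 − x) = 2.38 × 10^-11.
Since Ka ≪ C₀, x ≈ √(Ka·C₀) = 1.54 × 10^-6 M.
Check: 0.0015% ionized — well under 5%, approximation valid.
pH = −log(1.54 × 10^-6) = 5.81

pH = 5.81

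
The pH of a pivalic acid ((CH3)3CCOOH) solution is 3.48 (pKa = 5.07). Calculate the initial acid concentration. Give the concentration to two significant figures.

C₀ = 1.3 × 10^-2 M

[H+] = 10^(-3.48) = 3.31 × 10^-4 M = x
Ka = 10^(−5.07) = 8.51 × 10^-6
Ka = x²/(C₀ − x) ⇒ C₀ = x + x²/Ka
C₀ = 3.31 × 10^-4 + (3.31 × 10^-4)²/(8.51 × 10^-6) = 1.32 × 10^-2 M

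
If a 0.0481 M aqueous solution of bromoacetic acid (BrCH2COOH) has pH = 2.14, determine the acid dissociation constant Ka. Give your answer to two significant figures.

Ka = 1.3 × 10^-3

[H+] = 10^(-2.14) = 7.24 × 10^-3 M
At equilibrium [HA] = 0.0481 − 7.24 × 10^-3 = 4.09 × 10^-2 M
Ka = [H+][A-]/[HA] = (7.24 × 10^-3)² / 4.09 × 10^-2 = 1.3 × 10^-3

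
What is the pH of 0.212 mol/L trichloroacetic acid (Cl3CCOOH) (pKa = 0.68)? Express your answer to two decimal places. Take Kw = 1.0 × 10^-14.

pH = 0.88

Cl3CCOOH ⇌ Cl3CCOO- + H+
Ka = 10^(−0.68) = 2.09 × 10^-1
From the ICE table, Ka = [H+]²/(0.212 − [H+]) = 2.09 × 10^-1.
The 5% rule fails; solving [H+]² + Ka·[H+] − Ka·C₀ = 0 exactly:
[H+] = [−0.209 + √(0.209² + 0.177)]/2 = 1.31 × 10^-1 M
pH = −log(1.31 × 10^-1) = 0.88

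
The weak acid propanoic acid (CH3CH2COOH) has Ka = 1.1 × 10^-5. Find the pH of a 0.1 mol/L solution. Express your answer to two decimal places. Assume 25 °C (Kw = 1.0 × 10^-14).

CH3CH2COOH ⇌ CH3CH2COO- + H+
Let x = [H+] at equilibrium. Ka = x²/(0.1 − x).
Neglecting x in the denominator: x = √(1.1 × 10^-5 × 0.1) = 1.05 × 10^-3 M
pH = −log(1.05 × 10^-3) = 2.98

pH = 2.98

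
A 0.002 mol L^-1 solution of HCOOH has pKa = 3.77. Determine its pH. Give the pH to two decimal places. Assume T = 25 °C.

HCOOH ⇌ HCOO- + H+
Ka = 10^(−3.77) = 1.70 × 10^-4
Ka = [H+]²/(0.002 − [H+]) = 1.70 × 10^-4
Here C₀/Ka ≈ 11.8, so the small-[H+] approximation fails. Use the quadratic:
[H+] = (−Ka + √(Ka² + 4·Ka·C₀))/2 = 5.04 × 10^-4 M
pH = −log[H+] = −log(5.04 × 10^-4) = 3.30

pH = 3.30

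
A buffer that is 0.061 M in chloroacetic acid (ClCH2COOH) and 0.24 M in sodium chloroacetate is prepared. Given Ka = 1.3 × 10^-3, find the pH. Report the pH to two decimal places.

pKa = −log(1.3 × 10^-3) = 2.886
Henderson–Hasselbalch: pH = pKa + log([ClCH2COO-]/[ClCH2COOH]) = 2.886 + log(0.24/0.061)
pH = 2.886 + (+0.595) = 3.48

pH = 3.48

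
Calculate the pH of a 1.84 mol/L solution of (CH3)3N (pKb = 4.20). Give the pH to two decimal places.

(CH3)3N + H2O ⇌ (CH3)3NH+ + OH-
Kb = 10^(−4.20) = 6.31 × 10^-5
Let x = [OH-] at equilibrium. Kb = x²/(1.84 − x).
Assume x ≪ 1.84: x ≈ √(6.31 × 10^-5 × 1.84) = 1.08 × 10^-2 M
(x/C₀ = 0.59% < 5%, so the approximation holds.)
pOH = 1.97, so pH = 14.00 − pOH = 12.03

pH = 12.03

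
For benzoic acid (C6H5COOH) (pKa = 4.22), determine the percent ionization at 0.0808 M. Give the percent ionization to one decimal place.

C6H5COOH ⇌ C6H5COO- + H+; let x = [H+] at equilibrium.
Ka = 10^(−4.22) = 6.03 × 10^-5
x ≈ √(Ka·C₀) = √(6.03 × 10^-5 × 0.0808) = 2.21 × 10^-3 M
Fraction ionized = 2.21 × 10^-3 / 0.0808 = 0.0274 → 2.7%

2.7%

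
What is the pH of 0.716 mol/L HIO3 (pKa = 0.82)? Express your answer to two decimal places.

pH = 0.58

HIO3 ⇌ IO3- + H+
Ka = 10^(−0.82) = 1.51 × 10^-1
Let x = [H+] at equilibrium. Ka = x²/(0.716 − x).
Here C₀/Ka ≈ 4.74, so the small-x approximation fails. Use the quadratic:
x = (−Ka + √(Ka² + 4·Ka·C₀))/2 = 2.62 × 10^-1 M
pH = −log(2.62 × 10^-1) = 0.58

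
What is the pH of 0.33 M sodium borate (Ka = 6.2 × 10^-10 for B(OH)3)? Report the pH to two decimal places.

pH = 11.36

B(OH)4- is the conjugate base of the weak acid B(OH)3.
Kb = Kw/Ka = 1.0×10^-14 / 6.2 × 10^-10 = 1.61 × 10^-5
From the ICE table, Kb = x²/(0.33 − x) = 1.61 × 10^-5.
Assume x ≪ 0.33: x ≈ √(1.61 × 10^-5 × 0.33) = 2.30 × 10^-3 M
pOH = 2.64, so pH = 14.00 − pOH = 11.36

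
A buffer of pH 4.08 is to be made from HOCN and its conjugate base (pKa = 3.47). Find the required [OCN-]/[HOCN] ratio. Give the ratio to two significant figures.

pH = pKa + log(r) ⇒ log(r) = 4.08 − 3.47 = +0.61
r = [OCN-]/[HOCN] = 10^(+0.61) = 4.07

ratio = 4.1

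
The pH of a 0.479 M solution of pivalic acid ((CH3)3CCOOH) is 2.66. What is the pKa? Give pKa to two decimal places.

[H+] = 10^(-2.66) = 2.19 × 10^-3 M
At equilibrium [HA] = 0.479 − 2.19 × 10^-3 = 4.77 × 10^-1 M
Ka = [H+][A-]/[HA] = (2.19 × 10^-3)² / 4.77 × 10^-1 = 1.01 × 10^-5
pKa = -log(1.01 × 10^-5) = 5.00

pKa = 5.00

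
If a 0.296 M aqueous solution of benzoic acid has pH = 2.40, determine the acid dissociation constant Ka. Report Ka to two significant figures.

Ka = 5.4 × 10^-5

[H+] = 10^(-2.40) = 3.98 × 10^-3 M
At equilibrium [HA] = 0.296 − 3.98 × 10^-3 = 2.92 × 10^-1 M
Ka = [H+][A-]/[HA] = (3.98 × 10^-3)² / 2.92 × 10^-1 = 5.4 × 10^-5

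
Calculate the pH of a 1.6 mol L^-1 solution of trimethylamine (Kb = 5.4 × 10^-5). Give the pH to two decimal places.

(CH3)3N + H2O ⇌ (CH3)3NH+ + OH-
Kb = [OH-]²/(1.6 − [OH-]) = 5.4 × 10^-5
Assume [OH-] ≪ 1.6: [OH-] ≈ √(5.4 × 10^-5 × 1.6) = 9.30 × 10^-3 M
Check: 0.58% ionized — well under 5%, approximation valid.
pOH = −log(9.30 × 10^-3) = 2.03; pH = 14.00 − 2.03 = 11.97

pH = 11.97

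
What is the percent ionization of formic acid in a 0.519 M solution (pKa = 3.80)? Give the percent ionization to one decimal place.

1.7%

HCOOH ⇌ HCOO- + H+; let x = [H+] at equilibrium.
Ka = 10^(−3.80) = 1.58 × 10^-4
x ≈ √(Ka·C₀) = √(1.58 × 10^-4 × 0.519) = 9.06 × 10^-3 M
Fraction ionized = 9.06 × 10^-3 / 0.519 = 0.0175 → 1.7%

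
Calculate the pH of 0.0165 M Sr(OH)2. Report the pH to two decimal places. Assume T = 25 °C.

Sr(OH)2 is a strong base (each formula unit releases 2 OH-); [OH-] = 0.033 M.
pOH = -log(0.033) = 1.48
pH = 14.00 - 1.48 = 12.52

pH = 12.52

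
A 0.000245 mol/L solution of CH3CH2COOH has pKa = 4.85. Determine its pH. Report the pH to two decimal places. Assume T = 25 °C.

pH = 4.28

CH3CH2COOH ⇌ CH3CH2COO- + H+
Ka = 10^(−4.85) = 1.41 × 10^-5
Let x = [H+] at equilibrium. Ka = x²/(0.000245 − x).
Here C₀/Ka ≈ 17.4, so the small-x approximation fails. Use the quadratic:
x = (−Ka + √(Ka² + 4·Ka·C₀))/2 = 5.21 × 10^-5 M
pH = −log(5.21 × 10^-5) = 4.28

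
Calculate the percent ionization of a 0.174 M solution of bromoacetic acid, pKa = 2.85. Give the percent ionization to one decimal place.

8.6%

BrCH2COOH ⇌ BrCH2COO- + H+; let x = [H+] at equilibrium.
Ka = 10^(−2.85) = 1.41 × 10^-3
Ka = x²/(C₀ − x); solving the quadratic gives x = 1.50 × 10^-2 M.
% ionization = x/C₀ × 100% = 1.50 × 10^-2/0.174 × 100% = 8.6%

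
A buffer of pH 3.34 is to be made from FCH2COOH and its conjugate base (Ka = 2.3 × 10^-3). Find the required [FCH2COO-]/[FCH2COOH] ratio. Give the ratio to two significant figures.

pKa = -log(2.3 × 10^-3) = 2.638
pH = pKa + log(r) ⇒ log(r) = 3.34 − 2.638 = +0.702
r = [FCH2COO-]/[FCH2COOH] = 10^(+0.702) = 5.04

ratio = 5.0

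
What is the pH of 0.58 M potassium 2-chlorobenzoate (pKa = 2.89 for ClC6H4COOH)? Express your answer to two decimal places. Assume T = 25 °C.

ClC6H4COO- is the conjugate base of the weak acid ClC6H4COOH.
Ka = 10^(−2.89) = 1.29 × 10^-3
Kb = Kw/Ka = 1.0×10^-14 / 1.29 × 10^-3 = 7.75 × 10^-12
Kb = [OH-]²/(0.58 − [OH-]) = 7.75 × 10^-12
Assume [OH-] ≪ 0.58: [OH-] ≈ √(7.75 × 10^-12 × 0.58) = 2.12 × 10^-6 M
pOH = −log(2.12 × 10^-6) = 5.67; pH = 14.00 − 5.67 = 8.33

pH = 8.33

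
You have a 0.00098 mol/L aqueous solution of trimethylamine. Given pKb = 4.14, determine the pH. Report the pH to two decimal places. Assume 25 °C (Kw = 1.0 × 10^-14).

pH = 10.37

(CH3)3N + H2O ⇌ (CH3)3NH+ + OH-
Kb = 10^(−4.14) = 7.24 × 10^-5
From the ICE table, Kb = [OH-]²/(0.00098 − [OH-]) = 7.24 × 10^-5.
[OH-] is not negligible relative to C₀; solve [OH-]² + 7.24e-05·[OH-] − 7.1e-08 = 0.
[OH-] = (−Kb + √(Kb² + 4·Kb·C₀))/2 = 2.33 × 10^-4 M
pOH = 3.63, so pH = 14.00 − pOH = 10.37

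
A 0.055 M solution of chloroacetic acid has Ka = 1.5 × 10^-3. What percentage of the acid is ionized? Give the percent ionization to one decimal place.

ClCH2COOH ⇌ ClCH2COO- + H+; let x = [H+] at equilibrium.
Solve x² + 0.0015x − 8.25e-05 = 0 → x = 8.36 × 10^-3 M
% ionization = x/C₀ × 100% = 8.36 × 10^-3/0.055 × 100% = 15.2%

15.2%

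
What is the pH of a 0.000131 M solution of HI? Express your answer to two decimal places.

pH = 3.88

HI is a strong acid and dissociates completely, so [H+] = 0.000131 M.
pH = -log(0.000131) = 3.88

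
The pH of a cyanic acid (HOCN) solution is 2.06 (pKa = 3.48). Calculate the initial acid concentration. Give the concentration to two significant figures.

C₀ = 2.4 × 10^-1 M

[H+] = 10^(-2.06) = 8.71 × 10^-3 M = x
Ka = 10^(−3.48) = 3.31 × 10^-4
Ka = x²/(C₀ − x) ⇒ C₀ = x + x²/Ka
C₀ = 8.71 × 10^-3 + (8.71 × 10^-3)²/(3.31 × 10^-4) = 2.38 × 10^-1 M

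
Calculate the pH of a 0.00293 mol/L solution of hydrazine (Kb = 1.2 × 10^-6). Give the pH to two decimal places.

N2H4 + H2O ⇌ N2H5+ + OH-
Kb = x²/(0.00293 − x) = 1.2 × 10^-6
Neglecting x in the denominator: x = √(1.2 × 10^-6 × 0.00293) = 5.93 × 10^-5 M
pOH = −log(5.93 × 10^-5) = 4.23; pH = 14.00 − 4.23 = 9.77

pH = 9.77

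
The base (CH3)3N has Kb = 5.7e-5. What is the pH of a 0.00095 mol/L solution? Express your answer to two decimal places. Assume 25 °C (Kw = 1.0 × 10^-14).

(CH3)3N + H2O ⇌ (CH3)3NH+ + OH-
Kb = x²/(0.00095 − x) = 5.7 × 10^-5
Here C₀/Kb ≈ 16.7, so the small-x approximation fails. Use the quadratic:
x = [−5.7e-05 + √(5.7e-05² + 2.17e-07)]/2 = 2.06 × 10^-4 M
pOH = −log(2.06 × 10^-4) = 3.69; pH = 14.00 − 3.69 = 10.31

pH = 10.31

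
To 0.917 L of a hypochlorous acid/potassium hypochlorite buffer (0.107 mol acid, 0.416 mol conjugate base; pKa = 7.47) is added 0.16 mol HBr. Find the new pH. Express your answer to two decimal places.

pH = 7.45

After neutralization: n(HOCl) = 0.267 mol, n(OCl-) = 0.256 mol.
pH = pKa + log([A⁻]/[HA]) = 7.47 + log(0.256/0.267) = 7.47 -0.018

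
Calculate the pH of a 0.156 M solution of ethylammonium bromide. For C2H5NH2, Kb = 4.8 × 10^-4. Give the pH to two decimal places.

pH = 5.74

C2H5NH3+ is the conjugate acid of the weak base C2H5NH2.
Ka = Kw/Kb = 1.0×10^-14 / 4.8 × 10^-4 = 2.08 × 10^-11
From the ICE table, Ka = x²/(0.156 − x) = 2.08 × 10^-11.
Since Ka ≪ C₀, x ≈ √(Ka·C₀) = 1.80 × 10^-6 M.
(x/C₀ = 0.0012% < 5%, so the approximation holds.)
pH = −log[H+] = −log(1.80 × 10^-6) = 5.74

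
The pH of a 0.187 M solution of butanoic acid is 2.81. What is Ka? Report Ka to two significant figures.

[H+] = 10^(-2.81) = 1.55 × 10^-3 M
At equilibrium [HA] = 0.187 − 1.55 × 10^-3 = 1.85 × 10^-1 M
Ka = [H+][A-]/[HA] = (1.55 × 10^-3)² / 1.85 × 10^-1 = 1.3 × 10^-5

Ka = 1.3 × 10^-5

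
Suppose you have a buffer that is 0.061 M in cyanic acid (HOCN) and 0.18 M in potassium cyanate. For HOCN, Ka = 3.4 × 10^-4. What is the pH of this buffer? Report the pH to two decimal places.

pH = 3.94

pKa = −log(3.4 × 10^-4) = 3.469
Henderson–Hasselbalch: pH = pKa + log([OCN-]/[HOCN]) = 3.469 + log(0.18/0.061)
pH = 3.469 + (+0.470) = 3.94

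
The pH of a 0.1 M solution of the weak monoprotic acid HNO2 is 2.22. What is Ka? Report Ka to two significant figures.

[H+] = 10^(-2.22) = 6.03 × 10^-3 M
At equilibrium [HA] = 0.1 − 6.03 × 10^-3 = 9.40 × 10^-2 M
Ka = [H+][A-]/[HA] = (6.03 × 10^-3)² / 9.40 × 10^-2 = 3.9 × 10^-4

Ka = 3.9 × 10^-4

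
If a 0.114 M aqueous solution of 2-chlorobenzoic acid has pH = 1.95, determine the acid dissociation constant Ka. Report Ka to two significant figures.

Ka = 1.2 × 10^-3

[H+] = 10^(-1.95) = 1.12 × 10^-2 M
At equilibrium [HA] = 0.114 − 1.12 × 10^-2 = 1.03 × 10^-1 M
Ka = [H+][A-]/[HA] = (1.12 × 10^-2)² / 1.03 × 10^-1 = 1.2 × 10^-3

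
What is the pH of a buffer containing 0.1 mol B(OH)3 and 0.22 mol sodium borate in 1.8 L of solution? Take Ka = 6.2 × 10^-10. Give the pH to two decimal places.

pKa = −log(6.2 × 10^-10) = 9.208
pH = pKa + log([A⁻]/[HA]) = 9.208 + log(0.22/0.1)
pH = 9.208 + (+0.342) = 9.55

pH = 9.55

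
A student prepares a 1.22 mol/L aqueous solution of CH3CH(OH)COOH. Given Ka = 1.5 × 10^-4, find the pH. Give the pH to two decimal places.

pH = 1.87

CH3CH(OH)COOH ⇌ CH3CH(OH)COO- + H+
From the ICE table, Ka = x²/(1.22 − x) = 1.5 × 10^-4.
Since Ka ≪ C₀, x ≈ √(Ka·C₀) = 1.35 × 10^-2 M.
pH = −log(1.35 × 10^-2) = 1.87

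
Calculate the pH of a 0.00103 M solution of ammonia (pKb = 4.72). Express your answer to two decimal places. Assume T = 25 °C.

pH = 10.12

NH3 + H2O ⇌ NH4+ + OH-
Kb = 10^(−4.72) = 1.91 × 10^-5
Kb = [OH-]²/(0.00103 − [OH-]) = 1.91 × 10^-5
[OH-] is not negligible relative to C₀; solve [OH-]² + 1.91e-05·[OH-] − 1.97e-08 = 0.
[OH-] = (−Kb + √(Kb² + 4·Kb·C₀))/2 = 1.31 × 10^-4 M
pOH = −log(1.31 × 10^-4) = 3.88; pH = 14.00 − 3.88 = 10.12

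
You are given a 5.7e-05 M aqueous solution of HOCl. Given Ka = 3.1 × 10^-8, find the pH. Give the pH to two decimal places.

HOCl ⇌ OCl- + H+
Ka = [H+]²/(5.7e-05 − [H+]) = 3.1 × 10^-8
Assume [H+] ≪ 5.7e-05: [H+] ≈ √(3.1 × 10^-8 × 5.7e-05) = 1.33 × 10^-6 M
([H+]/C₀ = 2.3% < 5%, so the approximation holds.)
pH = −log(1.33 × 10^-6) = 5.88

pH = 5.88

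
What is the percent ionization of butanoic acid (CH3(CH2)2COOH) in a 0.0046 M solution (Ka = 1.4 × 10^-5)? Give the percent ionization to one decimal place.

5.4%

CH3(CH2)2COOH ⇌ CH3(CH2)2COO- + H+; let x = [H+] at equilibrium.
Solve x² + 1.4e-05x − 6.44e-08 = 0 → x = 2.47 × 10^-4 M
% ionization = x/C₀ × 100% = 2.47 × 10^-4/0.0046 × 100% = 5.4%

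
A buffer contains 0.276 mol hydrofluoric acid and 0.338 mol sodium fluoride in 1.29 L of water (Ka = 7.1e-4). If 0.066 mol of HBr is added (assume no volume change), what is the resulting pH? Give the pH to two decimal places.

Added H+ converts F- to HF: HF → 0.342 mol, F- → 0.272 mol.
pKa = −log(7.1 × 10^-4) = 3.149
pH = pKa + log([A⁻]/[HA]) = 3.149 + log(0.272/0.342) = 3.149 -0.099

pH = 3.05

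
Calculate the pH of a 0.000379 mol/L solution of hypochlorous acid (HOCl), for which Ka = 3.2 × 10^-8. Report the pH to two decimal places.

HOCl ⇌ OCl- + H+
Ka = x²/(0.000379 − x) = 3.2 × 10^-8
Since Ka ≪ C₀, x ≈ √(Ka·C₀) = 3.48 × 10^-6 M.
Check: 0.92% ionized — well under 5%, approximation valid.
pH = −log[H+] = −log(3.48 × 10^-6) = 5.46

pH = 5.46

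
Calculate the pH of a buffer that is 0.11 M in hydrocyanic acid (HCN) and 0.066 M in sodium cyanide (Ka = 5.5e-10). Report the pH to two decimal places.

pKa = −log(5.5 × 10^-10) = 9.260
pH = pKa + log([A⁻]/[HA]) = 9.260 + log(0.066/0.11)
pH = 9.260 + (-0.222) = 9.04

pH = 9.04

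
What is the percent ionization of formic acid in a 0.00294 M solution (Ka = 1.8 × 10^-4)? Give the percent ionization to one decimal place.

21.9%

HCOOH ⇌ HCOO- + H+; let x = [H+] at equilibrium.
Solve x² + 0.00018x − 5.29e-07 = 0 → x = 6.43 × 10^-4 M
% ionization = x/C₀ × 100% = 6.43 × 10^-4/0.00294 × 100% = 21.9%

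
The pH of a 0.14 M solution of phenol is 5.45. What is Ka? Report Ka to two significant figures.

[H+] = 10^(-5.45) = 3.55 × 10^-6 M
At equilibrium [HA] = 0.14 − 3.55 × 10^-6 = 1.40 × 10^-1 M
Ka = [H+][A-]/[HA] = (3.55 × 10^-6)² / 1.40 × 10^-1 = 9.0 × 10^-11

Ka = 9.0 × 10^-11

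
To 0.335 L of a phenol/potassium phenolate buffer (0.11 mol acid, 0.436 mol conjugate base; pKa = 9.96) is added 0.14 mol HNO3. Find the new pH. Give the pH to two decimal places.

Added H+ converts C6H5O- to C6H5OH: C6H5OH → 0.25 mol, C6H5O- → 0.296 mol.
Henderson–Hasselbalch with mole ratio 0.296/0.25: pH = 9.96 + (+0.073)

pH = 10.03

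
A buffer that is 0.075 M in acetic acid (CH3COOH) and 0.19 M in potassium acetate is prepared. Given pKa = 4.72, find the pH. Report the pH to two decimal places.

pH = 5.12

Henderson–Hasselbalch: pH = pKa + log([CH3COO-]/[CH3COOH]) = 4.72 + log(0.19/0.075)
pH = 4.72 + (+0.404) = 5.12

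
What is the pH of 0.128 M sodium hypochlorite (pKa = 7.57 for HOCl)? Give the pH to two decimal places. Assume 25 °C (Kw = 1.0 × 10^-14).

pH = 10.34

OCl- is the conjugate base of the weak acid HOCl.
Ka = 10^(−7.57) = 2.69 × 10^-8
Kb = Kw/Ka = 1.0×10^-14 / 2.69 × 10^-8 = 3.72 × 10^-7
From the ICE table, Kb = x²/(0.128 − x) = 3.72 × 10^-7.
Assume x ≪ 0.128: x ≈ √(3.72 × 10^-7 × 0.128) = 2.18 × 10^-4 M
Check: 0.17% ionized — well under 5%, approximation valid.
pOH = −log(2.18 × 10^-4) = 3.66; pH = 14.00 − 3.66 = 10.34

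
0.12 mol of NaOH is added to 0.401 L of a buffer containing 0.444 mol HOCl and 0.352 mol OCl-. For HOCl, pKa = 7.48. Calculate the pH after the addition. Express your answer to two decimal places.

After neutralization: n(HOCl) = 0.324 mol, n(OCl-) = 0.472 mol.
pH = pKa + log(n_OCl-/n_HOCl) = 7.48 + log(0.472/0.324) = 7.48 + (+0.163)

pH = 7.64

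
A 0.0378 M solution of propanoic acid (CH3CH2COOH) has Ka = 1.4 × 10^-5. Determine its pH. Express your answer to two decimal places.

CH3CH2COOH ⇌ CH3CH2COO- + H+
From the ICE table, Ka = x²/(0.0378 − x) = 1.4 × 10^-5.
Neglecting x in the denominator: x = √(1.4 × 10^-5 × 0.0378) = 7.27 × 10^-4 M
pH = −log(7.27 × 10^-4) = 3.14

pH = 3.14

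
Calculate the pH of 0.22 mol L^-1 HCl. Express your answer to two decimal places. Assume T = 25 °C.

HCl is a strong acid and dissociates completely, so [H+] = 0.22 M.
pH = -log(0.22) = 0.66

pH = 0.66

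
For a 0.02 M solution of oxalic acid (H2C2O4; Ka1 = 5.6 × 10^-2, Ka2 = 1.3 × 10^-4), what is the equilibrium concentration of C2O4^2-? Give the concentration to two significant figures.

First ionization gives [H+] ≈ [HC2O4-] = 1.56 × 10^-2 M.
Second step: Ka2 = [H+][C2O4^2-]/[HC2O4-] ≈ [C2O4^2-] (since [H+] ≈ [HC2O4-]).
So [C2O4^2-] ≈ Ka2.

1.3 × 10^-4 M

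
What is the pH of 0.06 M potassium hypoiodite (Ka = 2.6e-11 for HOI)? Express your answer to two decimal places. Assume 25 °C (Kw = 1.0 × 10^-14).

OI- is the conjugate base of the weak acid HOI.
Kb = Kw/Ka = 1.0×10^-14 / 2.6 × 10^-11 = 3.85 × 10^-4
From the ICE table, Kb = x²/(0.06 − x) = 3.85 × 10^-4.
Here C₀/Kb ≈ 156, so the small-x approximation fails. Use the quadratic:
x = [−0.000385 + √(0.000385² + 9.24e-05)]/2 = 4.62 × 10^-3 M
pOH = 2.34, so pH = 14.00 − pOH = 11.66

pH = 11.66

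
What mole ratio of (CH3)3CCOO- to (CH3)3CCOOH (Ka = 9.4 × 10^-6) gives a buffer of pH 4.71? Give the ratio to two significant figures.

ratio = 0.48

pKa = -log(9.4 × 10^-6) = 5.027
pH = pKa + log(r) ⇒ log(r) = 4.71 − 5.027 = -0.317
r = [(CH3)3CCOO-]/[(CH3)3CCOOH] = 10^(-0.317) = 0.482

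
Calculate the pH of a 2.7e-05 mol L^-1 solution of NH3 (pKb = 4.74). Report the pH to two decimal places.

pH = 9.17

NH3 + H2O ⇌ NH4+ + OH-
Kb = 10^(−4.74) = 1.82 × 10^-5
Kb = [OH-]²/(2.7e-05 − [OH-]) = 1.82 × 10^-5
Here C₀/Kb ≈ 1.48, so the small-[OH-] approximation fails. Use the quadratic:
[OH-] = (−Kb + √(Kb² + 4·Kb·C₀))/2 = 1.49 × 10^-5 M
pOH = 4.83, so pH = 14.00 − pOH = 9.17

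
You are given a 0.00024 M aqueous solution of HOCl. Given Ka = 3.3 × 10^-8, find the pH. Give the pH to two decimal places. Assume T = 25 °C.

pH = 5.55

HOCl ⇌ OCl- + H+
Ka = [H+]²/(0.00024 − [H+]) = 3.3 × 10^-8
Since Ka ≪ C₀, [H+] ≈ √(Ka·C₀) = 2.81 × 10^-6 M.
Check: 1.2% ionized — well under 5%, approximation valid.
pH = −log(2.81 × 10^-6) = 5.55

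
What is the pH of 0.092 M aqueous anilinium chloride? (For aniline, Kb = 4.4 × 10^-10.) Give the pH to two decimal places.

C6H5NH3+ is the conjugate acid of the weak base C6H5NH2.
Ka = Kw/Kb = 1.0×10^-14 / 4.4 × 10^-10 = 2.27 × 10^-5
From the ICE table, Ka = x²/(0.092 − x) = 2.27 × 10^-5.
Neglecting x in the denominator: x = √(2.27 × 10^-5 × 0.092) = 1.45 × 10^-3 M
(x/C₀ = 1.6% < 5%, so the approximation holds.)
pH = −log(1.45 × 10^-3) = 2.84

pH = 2.84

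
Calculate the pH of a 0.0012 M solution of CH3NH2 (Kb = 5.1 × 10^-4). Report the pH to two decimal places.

CH3NH2 + H2O ⇌ CH3NH3+ + OH-
Kb = [OH-]²/(0.0012 − [OH-]) = 5.1 × 10^-4
[OH-] is not negligible relative to C₀; solve [OH-]² + 0.00051·[OH-] − 6.12e-07 = 0.
[OH-] = [−0.00051 + √(0.00051² + 2.45e-06)]/2 = 5.68 × 10^-4 M
pOH = 3.25, so pH = 14.00 − pOH = 10.75

pH = 10.75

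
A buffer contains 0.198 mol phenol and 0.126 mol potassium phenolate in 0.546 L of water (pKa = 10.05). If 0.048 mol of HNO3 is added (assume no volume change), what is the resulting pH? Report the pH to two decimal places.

Added H+ converts C6H5O- to C6H5OH: C6H5OH → 0.246 mol, C6H5O- → 0.078 mol.
pH = pKa + log([A⁻]/[HA]) = 10.05 + log(0.078/0.246) = 10.05 -0.499

pH = 9.55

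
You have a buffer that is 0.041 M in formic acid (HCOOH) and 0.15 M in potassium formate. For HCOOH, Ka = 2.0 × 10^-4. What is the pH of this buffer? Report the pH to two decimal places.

pH = 4.26

pKa = −log(2.0 × 10^-4) = 3.699
pH = pKa + log([A⁻]/[HA]) = 3.699 + log(0.15/0.041)
pH = 3.699 + (+0.563) = 4.26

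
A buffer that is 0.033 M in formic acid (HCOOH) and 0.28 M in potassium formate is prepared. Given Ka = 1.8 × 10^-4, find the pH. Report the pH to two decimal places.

pKa = −log(1.8 × 10^-4) = 3.745
Using pH = pKa + log([base]/[acid]) with [base]/[acid] = 0.28/0.033:
pH = 3.745 + (+0.929) = 4.67

pH = 4.67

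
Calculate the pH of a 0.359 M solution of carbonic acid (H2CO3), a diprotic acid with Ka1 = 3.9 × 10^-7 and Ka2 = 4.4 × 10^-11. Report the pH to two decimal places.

Ka1 ≫ Ka2, so treat the first dissociation as the only significant source of H+.
Ka1 = x²/(0.359 − x) = 3.9 × 10^-7
x ≈ √(3.9 × 10^-7 × 0.359) = 3.74 × 10^-4 M
pH = −log(3.74 × 10^-4) = 3.43

pH = 3.43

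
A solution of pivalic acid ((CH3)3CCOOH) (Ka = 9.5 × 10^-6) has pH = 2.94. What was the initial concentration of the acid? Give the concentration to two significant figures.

[H+] = 10^(-2.94) = 1.15 × 10^-3 M = x
Ka = x²/(C₀ − x) ⇒ C₀ = x + x²/Ka
C₀ = 1.15 × 10^-3 + (1.15 × 10^-3)²/(9.5 × 10^-6) = 1.40 × 10^-1 M

C₀ = 1.4 × 10^-1 M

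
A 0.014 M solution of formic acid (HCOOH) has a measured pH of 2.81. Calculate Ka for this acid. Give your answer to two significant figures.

[H+] = 10^(-2.81) = 1.55 × 10^-3 M
At equilibrium [HA] = 0.014 − 1.55 × 10^-3 = 1.25 × 10^-2 M
Ka = [H+][A-]/[HA] = (1.55 × 10^-3)² / 1.25 × 10^-2 = 1.9 × 10^-4

Ka = 1.9 × 10^-4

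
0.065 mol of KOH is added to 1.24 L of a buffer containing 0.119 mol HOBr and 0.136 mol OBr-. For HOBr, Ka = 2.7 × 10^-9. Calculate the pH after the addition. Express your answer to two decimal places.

After neutralization: n(HOBr) = 0.054 mol, n(OBr-) = 0.201 mol.
pKa = −log(2.7 × 10^-9) = 8.569
Henderson–Hasselbalch with mole ratio 0.201/0.054: pH = 8.569 + (+0.571)

pH = 9.14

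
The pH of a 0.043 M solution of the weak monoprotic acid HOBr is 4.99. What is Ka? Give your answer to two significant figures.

Ka = 2.4 × 10^-9

[H+] = 10^(-4.99) = 1.02 × 10^-5 M
At equilibrium [HA] = 0.043 − 1.02 × 10^-5 = 4.30 × 10^-2 M
Ka = [H+][A-]/[HA] = (1.02 × 10^-5)² / 4.30 × 10^-2 = 2.4 × 10^-9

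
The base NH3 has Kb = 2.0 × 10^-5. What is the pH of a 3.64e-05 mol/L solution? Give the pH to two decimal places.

pH = 9.27

NH3 + H2O ⇌ NH4+ + OH-
From the ICE table, Kb = x²/(3.64e-05 − x) = 2.0 × 10^-5.
The 5% rule fails; solving x² + Kb·x − Kb·C₀ = 0 exactly:
x = (−Kb + √(Kb² + 4·Kb·C₀))/2 = 1.88 × 10^-5 M
pOH = 4.73, so pH = 14.00 − pOH = 9.27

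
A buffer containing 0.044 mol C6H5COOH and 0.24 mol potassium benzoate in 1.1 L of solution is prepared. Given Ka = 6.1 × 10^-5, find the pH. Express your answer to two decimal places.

pKa = −log(6.1 × 10^-5) = 4.215
Henderson–Hasselbalch: pH = pKa + log([C6H5COO-]/[C6H5COOH]) = 4.215 + log(0.24/0.044)
pH = 4.215 + (+0.737) = 4.95

pH = 4.95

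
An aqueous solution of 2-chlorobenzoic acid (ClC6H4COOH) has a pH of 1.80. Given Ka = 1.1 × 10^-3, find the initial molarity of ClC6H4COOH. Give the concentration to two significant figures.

[H+] = 10^(-1.80) = 1.58 × 10^-2 M = x
Ka = x²/(C₀ − x) ⇒ C₀ = x + x²/Ka
C₀ = 1.58 × 10^-2 + (1.58 × 10^-2)²/(1.1 × 10^-3) = 2.43 × 10^-1 M

C₀ = 2.4 × 10^-1 M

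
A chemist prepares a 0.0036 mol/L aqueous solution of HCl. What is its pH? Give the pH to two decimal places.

HCl is a strong acid and dissociates completely, so [H+] = 0.0036 M.
pH = -log(0.0036) = 2.44

pH = 2.44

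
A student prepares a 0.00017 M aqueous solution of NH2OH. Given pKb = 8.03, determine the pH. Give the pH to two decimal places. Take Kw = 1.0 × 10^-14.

NH2OH + H2O ⇌ NH3OH+ + OH-
Kb = 10^(−8.03) = 9.33 × 10^-9
Let x = [OH-] at equilibrium. Kb = x²/(0.00017 − x).
Assume x ≪ 0.00017: x ≈ √(9.33 × 10^-9 × 0.00017) = 1.26 × 10^-6 M
(x/C₀ = 0.74% < 5%, so the approximation holds.)
pOH = −log(1.26 × 10^-6) = 5.90; pH = 14.00 − 5.90 = 8.10

pH = 8.10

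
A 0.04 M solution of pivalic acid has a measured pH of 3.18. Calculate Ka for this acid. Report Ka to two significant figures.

[H+] = 10^(-3.18) = 6.61 × 10^-4 M
At equilibrium [HA] = 0.04 − 6.61 × 10^-4 = 3.93 × 10^-2 M
Ka = [H+][A-]/[HA] = (6.61 × 10^-4)² / 3.93 × 10^-2 = 1.1 × 10^-5

Ka = 1.1 × 10^-5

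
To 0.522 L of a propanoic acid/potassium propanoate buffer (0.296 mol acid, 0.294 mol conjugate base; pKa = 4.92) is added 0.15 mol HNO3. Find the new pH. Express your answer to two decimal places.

pH = 4.43

Added H+ converts CH3CH2COO- to CH3CH2COOH: CH3CH2COOH → 0.446 mol, CH3CH2COO- → 0.144 mol.
Henderson–Hasselbalch with mole ratio 0.144/0.446: pH = 4.92 + (-0.491)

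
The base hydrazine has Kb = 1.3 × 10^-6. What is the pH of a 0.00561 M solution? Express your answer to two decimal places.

pH = 9.93

N2H4 + H2O ⇌ N2H5+ + OH-
Kb = [OH-]²/(0.00561 − [OH-]) = 1.3 × 10^-6
Assume [OH-] ≪ 0.00561: [OH-] ≈ √(1.3 × 10^-6 × 0.00561) = 8.54 × 10^-5 M
Check: 1.5% ionized — well under 5%, approximation valid.
pOH = 4.07, so pH = 14.00 − pOH = 9.93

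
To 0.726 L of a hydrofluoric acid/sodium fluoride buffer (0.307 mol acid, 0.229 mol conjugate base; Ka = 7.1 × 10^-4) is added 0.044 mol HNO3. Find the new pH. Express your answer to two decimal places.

pH = 2.87

After neutralization: n(HF) = 0.351 mol, n(F-) = 0.185 mol.
pKa = −log(7.1 × 10^-4) = 3.149
pH = pKa + log(n_F-/n_HF) = 3.149 + log(0.185/0.351) = 3.149 + (-0.278)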